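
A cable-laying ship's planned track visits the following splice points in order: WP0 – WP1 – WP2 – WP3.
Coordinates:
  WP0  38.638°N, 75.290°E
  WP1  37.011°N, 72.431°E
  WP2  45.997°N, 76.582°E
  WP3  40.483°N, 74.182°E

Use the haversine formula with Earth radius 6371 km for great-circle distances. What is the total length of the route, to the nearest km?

2009 km

Leg distances:
WP0→WP1: 309.5 km  (cumulative 309.5 km)
WP1→WP2: 1056.9 km  (cumulative 1366.4 km)
WP2→WP3: 643.1 km  (cumulative 2009.5 km)
Total route length ≈ 2009 km.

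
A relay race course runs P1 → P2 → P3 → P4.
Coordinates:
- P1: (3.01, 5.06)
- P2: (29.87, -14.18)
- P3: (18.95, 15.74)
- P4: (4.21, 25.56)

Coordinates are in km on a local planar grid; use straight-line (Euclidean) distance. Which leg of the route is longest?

Leg distances:
P1→P2: 33.0 km
P2→P3: 31.9 km
P3→P4: 17.7 km
The longest leg is P1–P2 at 33.0 km.

P1–P2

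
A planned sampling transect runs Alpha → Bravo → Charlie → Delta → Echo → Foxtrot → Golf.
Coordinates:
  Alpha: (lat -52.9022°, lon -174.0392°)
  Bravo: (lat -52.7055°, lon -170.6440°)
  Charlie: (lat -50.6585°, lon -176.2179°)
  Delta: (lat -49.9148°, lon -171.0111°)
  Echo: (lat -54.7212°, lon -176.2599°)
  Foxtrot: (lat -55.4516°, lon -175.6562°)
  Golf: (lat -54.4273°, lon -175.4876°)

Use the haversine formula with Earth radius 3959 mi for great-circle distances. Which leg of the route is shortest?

Leg distances:
Alpha→Bravo: 142.5 mi
Bravo→Charlie: 277.4 mi
Charlie→Delta: 235.5 mi
Delta→Echo: 399.1 mi
Echo→Foxtrot: 55.8 mi
Foxtrot→Golf: 71.1 mi
The shortest leg is Echo–Foxtrot at 55.8 mi.

Echo–Foxtrot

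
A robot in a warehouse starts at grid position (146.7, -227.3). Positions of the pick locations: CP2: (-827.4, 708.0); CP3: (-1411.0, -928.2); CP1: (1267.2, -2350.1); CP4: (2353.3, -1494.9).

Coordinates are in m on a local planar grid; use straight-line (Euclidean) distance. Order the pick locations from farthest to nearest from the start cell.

CP4, CP1, CP3, CP2

Distance from the start cell at (146.7, -227.3) to each:
CP4 (2353.3, -1494.9): 2544.8 m
CP1 (1267.2, -2350.1): 2400.4 m
CP3 (-1411.0, -928.2): 1708.1 m
CP2 (-827.4, 708.0): 1350.4 m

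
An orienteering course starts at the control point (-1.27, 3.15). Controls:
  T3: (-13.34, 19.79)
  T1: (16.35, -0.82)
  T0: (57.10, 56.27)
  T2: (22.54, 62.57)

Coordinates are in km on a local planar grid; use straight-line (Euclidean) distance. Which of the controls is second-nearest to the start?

T3

Distance to each, sorted:
T1: 18.1 km
T3: 20.6 km
T2: 64.0 km
T0: 78.9 km
The second-nearest is T3 at 20.6 km.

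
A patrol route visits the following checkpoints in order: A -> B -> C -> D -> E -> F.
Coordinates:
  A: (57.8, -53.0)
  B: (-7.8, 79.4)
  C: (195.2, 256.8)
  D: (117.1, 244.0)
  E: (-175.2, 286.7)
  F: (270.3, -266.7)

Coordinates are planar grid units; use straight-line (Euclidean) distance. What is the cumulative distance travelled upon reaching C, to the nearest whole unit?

417

Leg distances:
A→B: 147.8  (cumulative 147.8)
B→C: 269.6  (cumulative 417.4)
Cumulative distance at C ≈ 417.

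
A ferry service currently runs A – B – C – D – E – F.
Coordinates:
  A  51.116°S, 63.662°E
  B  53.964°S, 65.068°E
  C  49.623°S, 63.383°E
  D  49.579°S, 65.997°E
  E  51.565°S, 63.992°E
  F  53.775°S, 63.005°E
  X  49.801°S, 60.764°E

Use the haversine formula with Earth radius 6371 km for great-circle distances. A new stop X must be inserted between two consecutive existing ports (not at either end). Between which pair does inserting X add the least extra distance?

between B and C

Added distance for inserting X between each consecutive pair:
A–B: 470.2 km
B–C: 241.9 km
C–D: 378.1 km
D–E: 415.1 km
E–F: 513.6 km
Smallest added distance is 241.9 km, inserting between B and C.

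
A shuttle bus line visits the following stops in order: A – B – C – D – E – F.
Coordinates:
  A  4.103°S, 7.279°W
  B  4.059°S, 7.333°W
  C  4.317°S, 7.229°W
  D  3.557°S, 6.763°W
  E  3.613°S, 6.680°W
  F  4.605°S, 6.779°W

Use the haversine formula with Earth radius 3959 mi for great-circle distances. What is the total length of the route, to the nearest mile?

161 mi

Leg distances:
A→B: 4.8 mi  (cumulative 4.8 mi)
B→C: 19.2 mi  (cumulative 24.0 mi)
C→D: 61.6 mi  (cumulative 85.6 mi)
D→E: 6.9 mi  (cumulative 92.5 mi)
E→F: 68.9 mi  (cumulative 161.4 mi)
Total route length ≈ 161 mi.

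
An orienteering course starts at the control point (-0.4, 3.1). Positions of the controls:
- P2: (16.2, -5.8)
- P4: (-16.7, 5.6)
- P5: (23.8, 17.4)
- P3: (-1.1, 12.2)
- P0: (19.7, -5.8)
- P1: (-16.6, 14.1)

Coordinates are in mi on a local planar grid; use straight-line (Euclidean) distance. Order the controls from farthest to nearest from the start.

P5, P0, P1, P2, P4, P3

Distances from the start:
P5 (23.8, 17.4): 28.1 mi
P0 (19.7, -5.8): 22.0 mi
P1 (-16.6, 14.1): 19.6 mi
P2 (16.2, -5.8): 18.8 mi
P4 (-16.7, 5.6): 16.5 mi
P3 (-1.1, 12.2): 9.1 mi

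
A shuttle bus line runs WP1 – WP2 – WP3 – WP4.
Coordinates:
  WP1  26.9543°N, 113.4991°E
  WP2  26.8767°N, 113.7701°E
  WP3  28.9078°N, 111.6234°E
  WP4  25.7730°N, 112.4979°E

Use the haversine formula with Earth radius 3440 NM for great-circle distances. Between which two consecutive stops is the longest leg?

WP3–WP4

Leg distances:
WP1→WP2: 15.2 NM
WP2→WP3: 166.9 NM
WP3→WP4: 193.9 NM
The longest leg is WP3–WP4 at 193.9 NM.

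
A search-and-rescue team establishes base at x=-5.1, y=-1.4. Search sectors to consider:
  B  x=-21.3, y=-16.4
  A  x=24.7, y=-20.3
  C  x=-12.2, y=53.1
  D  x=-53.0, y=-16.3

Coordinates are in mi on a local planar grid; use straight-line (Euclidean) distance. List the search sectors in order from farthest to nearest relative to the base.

Distance from the base at x=-5.1, y=-1.4 to each:
C x=-12.2, y=53.1: 55.0 mi
D x=-53.0, y=-16.3: 50.2 mi
A x=24.7, y=-20.3: 35.3 mi
B x=-21.3, y=-16.4: 22.1 mi

C, D, A, B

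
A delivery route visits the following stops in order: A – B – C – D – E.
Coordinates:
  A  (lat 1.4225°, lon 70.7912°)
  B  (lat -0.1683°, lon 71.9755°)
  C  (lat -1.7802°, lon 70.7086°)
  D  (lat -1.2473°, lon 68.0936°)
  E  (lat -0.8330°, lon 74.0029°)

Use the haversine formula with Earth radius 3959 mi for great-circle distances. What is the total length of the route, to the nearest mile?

Leg distances:
A→B: 137.0 mi  (cumulative 137.0 mi)
B→C: 141.7 mi  (cumulative 278.7 mi)
C→D: 184.3 mi  (cumulative 463.0 mi)
D→E: 409.3 mi  (cumulative 872.3 mi)
Total route length ≈ 872 mi.

872 mi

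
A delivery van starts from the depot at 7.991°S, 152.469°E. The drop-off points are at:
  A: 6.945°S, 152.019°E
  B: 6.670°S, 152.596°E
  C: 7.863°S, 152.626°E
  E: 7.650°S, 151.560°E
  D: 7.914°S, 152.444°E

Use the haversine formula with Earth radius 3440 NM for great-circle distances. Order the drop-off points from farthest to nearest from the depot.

B, A, E, C, D

Computing each great-circle distance from 7.991°S, 152.469°E:
B 6.670°S, 152.596°E: 79.7 NM
A 6.945°S, 152.019°E: 68.3 NM
E 7.650°S, 151.560°E: 57.8 NM
C 7.863°S, 152.626°E: 12.1 NM
D 7.914°S, 152.444°E: 4.9 NM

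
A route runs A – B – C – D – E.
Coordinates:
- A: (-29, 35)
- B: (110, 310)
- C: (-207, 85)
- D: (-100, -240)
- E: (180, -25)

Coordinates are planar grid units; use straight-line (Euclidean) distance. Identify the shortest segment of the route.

A–B

Leg distances:
A→B: 308.1
B→C: 388.7
C→D: 342.2
D→E: 353.0
The shortest leg is A–B at 308.1.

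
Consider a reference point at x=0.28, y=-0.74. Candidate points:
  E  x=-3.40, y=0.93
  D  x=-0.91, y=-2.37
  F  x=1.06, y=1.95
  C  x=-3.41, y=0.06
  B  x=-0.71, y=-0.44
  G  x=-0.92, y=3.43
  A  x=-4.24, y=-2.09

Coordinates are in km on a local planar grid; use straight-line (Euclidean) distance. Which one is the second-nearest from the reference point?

D

Distances from the reference point (x=0.28, y=-0.74):
B: 1.0 km
D: 2.0 km
F: 2.8 km
C: 3.8 km
E: 4.0 km
G: 4.3 km
A: 4.7 km
The second-nearest is D at 2.0 km.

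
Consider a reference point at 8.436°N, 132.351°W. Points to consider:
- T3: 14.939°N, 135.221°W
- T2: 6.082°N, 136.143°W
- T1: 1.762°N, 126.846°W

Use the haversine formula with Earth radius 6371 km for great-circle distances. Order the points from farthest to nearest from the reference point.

Distance from the reference point at 8.436°N, 132.351°W to each:
T1 1.762°N, 126.846°W: 960.2 km
T3 14.939°N, 135.221°W: 787.7 km
T2 6.082°N, 136.143°W: 493.4 km

T1, T3, T2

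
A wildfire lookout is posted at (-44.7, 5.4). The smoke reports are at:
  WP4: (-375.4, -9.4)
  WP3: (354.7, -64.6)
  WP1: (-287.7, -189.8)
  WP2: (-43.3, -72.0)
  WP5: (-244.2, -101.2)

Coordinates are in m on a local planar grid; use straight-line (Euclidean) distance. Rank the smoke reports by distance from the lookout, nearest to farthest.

WP2, WP5, WP1, WP4, WP3

Computing each straight-line distance from (-44.7, 5.4):
WP2 (-43.3, -72.0): 77.4 m
WP5 (-244.2, -101.2): 226.2 m
WP1 (-287.7, -189.8): 311.7 m
WP4 (-375.4, -9.4): 331.0 m
WP3 (354.7, -64.6): 405.5 m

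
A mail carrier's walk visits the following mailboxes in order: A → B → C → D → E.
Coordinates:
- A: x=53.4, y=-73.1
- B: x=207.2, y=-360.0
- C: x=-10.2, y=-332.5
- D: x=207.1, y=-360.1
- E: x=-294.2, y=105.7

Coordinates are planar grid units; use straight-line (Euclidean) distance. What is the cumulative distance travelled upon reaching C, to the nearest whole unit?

545

Leg distances:
A→B: 325.5  (cumulative 325.5)
B→C: 219.1  (cumulative 544.7)
Cumulative distance at C ≈ 545.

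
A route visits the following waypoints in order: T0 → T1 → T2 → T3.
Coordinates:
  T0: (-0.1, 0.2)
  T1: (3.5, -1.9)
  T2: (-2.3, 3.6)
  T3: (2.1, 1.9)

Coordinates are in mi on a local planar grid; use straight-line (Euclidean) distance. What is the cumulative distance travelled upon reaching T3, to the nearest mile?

17 mi

Leg distances:
T0→T1: 4.2 mi  (cumulative 4.2 mi)
T1→T2: 8.0 mi  (cumulative 12.2 mi)
T2→T3: 4.7 mi  (cumulative 16.9 mi)
Cumulative distance at T3 ≈ 17 mi.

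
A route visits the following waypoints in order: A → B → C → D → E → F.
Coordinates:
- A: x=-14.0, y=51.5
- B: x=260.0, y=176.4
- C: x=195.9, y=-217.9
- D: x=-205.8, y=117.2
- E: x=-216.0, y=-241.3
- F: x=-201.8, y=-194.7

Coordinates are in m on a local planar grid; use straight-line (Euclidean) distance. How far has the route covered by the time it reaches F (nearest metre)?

1631 m

Leg distances:
A→B: 301.1 m  (cumulative 301.1 m)
B→C: 399.5 m  (cumulative 700.6 m)
C→D: 523.1 m  (cumulative 1223.7 m)
D→E: 358.6 m  (cumulative 1582.4 m)
E→F: 48.7 m  (cumulative 1631.1 m)
Cumulative distance at F ≈ 1631 m.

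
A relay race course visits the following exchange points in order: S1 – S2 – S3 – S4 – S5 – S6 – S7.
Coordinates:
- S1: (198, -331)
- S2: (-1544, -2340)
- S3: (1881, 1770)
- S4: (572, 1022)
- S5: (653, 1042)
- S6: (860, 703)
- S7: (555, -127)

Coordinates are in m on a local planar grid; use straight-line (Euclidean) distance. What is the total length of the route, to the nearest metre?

Leg distances:
S1→S2: 2659.1 m  (cumulative 2659.1 m)
S2→S3: 5350.0 m  (cumulative 8009.1 m)
S3→S4: 1507.6 m  (cumulative 9516.7 m)
S4→S5: 83.4 m  (cumulative 9600.2 m)
S5→S6: 397.2 m  (cumulative 9997.4 m)
S6→S7: 884.3 m  (cumulative 10881.6 m)
Total route length ≈ 10882 m.

10882 m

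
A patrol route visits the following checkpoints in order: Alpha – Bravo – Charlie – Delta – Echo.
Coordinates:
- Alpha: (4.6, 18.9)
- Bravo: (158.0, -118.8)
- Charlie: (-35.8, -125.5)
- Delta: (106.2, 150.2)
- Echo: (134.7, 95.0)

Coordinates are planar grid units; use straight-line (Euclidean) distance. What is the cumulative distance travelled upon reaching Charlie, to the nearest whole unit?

400

Leg distances:
Alpha→Bravo: 206.1  (cumulative 206.1)
Bravo→Charlie: 193.9  (cumulative 400.1)
Cumulative distance at Charlie ≈ 400.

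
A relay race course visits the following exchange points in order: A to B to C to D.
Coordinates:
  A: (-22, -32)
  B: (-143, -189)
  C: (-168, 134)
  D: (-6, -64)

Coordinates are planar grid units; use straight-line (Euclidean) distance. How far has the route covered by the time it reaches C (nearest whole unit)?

522

Leg distances:
A→B: 198.2  (cumulative 198.2)
B→C: 324.0  (cumulative 522.2)
Cumulative distance at C ≈ 522.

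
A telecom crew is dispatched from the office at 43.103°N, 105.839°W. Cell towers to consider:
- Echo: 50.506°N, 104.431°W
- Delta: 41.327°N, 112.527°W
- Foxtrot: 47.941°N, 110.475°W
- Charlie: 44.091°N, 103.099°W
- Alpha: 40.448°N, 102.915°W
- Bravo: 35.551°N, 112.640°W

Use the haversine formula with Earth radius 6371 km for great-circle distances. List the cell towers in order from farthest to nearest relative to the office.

Computing each great-circle distance from 43.103°N, 105.839°W:
Bravo 35.551°N, 112.640°W: 1022.6 km
Echo 50.506°N, 104.431°W: 830.1 km
Foxtrot 47.941°N, 110.475°W: 647.7 km
Delta 41.327°N, 112.527°W: 584.9 km
Alpha 40.448°N, 102.915°W: 382.0 km
Charlie 44.091°N, 103.099°W: 246.5 km

Bravo, Echo, Foxtrot, Delta, Alpha, Charlie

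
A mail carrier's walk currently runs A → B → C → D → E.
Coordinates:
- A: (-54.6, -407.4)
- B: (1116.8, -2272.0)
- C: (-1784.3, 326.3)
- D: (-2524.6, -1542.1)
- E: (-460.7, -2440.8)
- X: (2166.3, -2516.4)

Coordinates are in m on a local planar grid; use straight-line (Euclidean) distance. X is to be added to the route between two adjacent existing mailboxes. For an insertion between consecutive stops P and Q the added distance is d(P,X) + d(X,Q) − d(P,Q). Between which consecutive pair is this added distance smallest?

between A and B

Added distance for inserting X between each consecutive pair:
A–B: 1938.3 m
B–C: 2050.1 m
C–D: 7648.3 m
D–E: 5168.0 m
Smallest added distance is 1938.3 m, inserting between A and B.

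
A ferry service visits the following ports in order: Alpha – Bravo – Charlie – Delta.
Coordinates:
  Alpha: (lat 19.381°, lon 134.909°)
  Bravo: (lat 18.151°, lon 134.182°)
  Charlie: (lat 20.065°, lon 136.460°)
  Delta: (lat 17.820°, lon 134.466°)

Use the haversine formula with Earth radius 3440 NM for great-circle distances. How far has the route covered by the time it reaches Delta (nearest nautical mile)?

Leg distances:
Alpha→Bravo: 84.6 NM  (cumulative 84.6 NM)
Bravo→Charlie: 172.9 NM  (cumulative 257.6 NM)
Charlie→Delta: 176.0 NM  (cumulative 433.6 NM)
Cumulative distance at Delta ≈ 434 NM.

434 NM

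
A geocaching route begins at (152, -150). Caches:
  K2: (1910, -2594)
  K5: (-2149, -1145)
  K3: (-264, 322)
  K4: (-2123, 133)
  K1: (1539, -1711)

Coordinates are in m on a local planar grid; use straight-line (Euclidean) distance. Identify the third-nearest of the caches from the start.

K4

Distances from the start ((152, -150)):
K3: 629.2 m
K1: 2088.2 m
K4: 2292.5 m
K5: 2506.9 m
K2: 3010.6 m
The third-nearest is K4 at 2292.5 m.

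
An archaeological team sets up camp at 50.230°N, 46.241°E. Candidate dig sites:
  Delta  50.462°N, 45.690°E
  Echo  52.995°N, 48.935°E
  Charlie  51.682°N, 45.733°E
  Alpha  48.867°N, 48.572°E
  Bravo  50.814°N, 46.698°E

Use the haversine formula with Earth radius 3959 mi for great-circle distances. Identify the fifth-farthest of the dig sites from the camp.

Distance to each, sorted:
Echo: 223.3 mi
Alpha: 140.7 mi
Charlie: 102.7 mi
Bravo: 45.1 mi
Delta: 29.1 mi
The fifth-farthest is Delta at 29.1 mi.

Delta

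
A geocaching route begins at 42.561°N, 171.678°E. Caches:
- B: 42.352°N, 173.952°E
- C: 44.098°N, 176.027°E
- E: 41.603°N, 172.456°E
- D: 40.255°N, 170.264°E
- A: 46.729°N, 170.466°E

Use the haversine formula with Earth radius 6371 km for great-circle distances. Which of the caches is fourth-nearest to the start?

C

Distance to each, sorted:
E: 124.4 km
B: 188.0 km
D: 282.2 km
C: 391.0 km
A: 473.3 km
The fourth-nearest is C at 391.0 km.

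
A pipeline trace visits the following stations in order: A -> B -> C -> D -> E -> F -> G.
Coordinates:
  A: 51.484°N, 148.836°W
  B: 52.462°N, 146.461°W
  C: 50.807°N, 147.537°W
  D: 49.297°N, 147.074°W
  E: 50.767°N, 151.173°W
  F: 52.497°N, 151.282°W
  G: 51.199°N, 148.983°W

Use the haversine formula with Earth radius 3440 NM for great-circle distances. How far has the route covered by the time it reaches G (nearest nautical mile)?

706 NM

Leg distances:
A→B: 105.7 NM  (cumulative 105.7 NM)
B→C: 107.1 NM  (cumulative 212.8 NM)
C→D: 92.4 NM  (cumulative 305.2 NM)
D→E: 181.0 NM  (cumulative 486.2 NM)
E→F: 103.9 NM  (cumulative 590.2 NM)
F→G: 115.5 NM  (cumulative 705.7 NM)
Cumulative distance at G ≈ 706 NM.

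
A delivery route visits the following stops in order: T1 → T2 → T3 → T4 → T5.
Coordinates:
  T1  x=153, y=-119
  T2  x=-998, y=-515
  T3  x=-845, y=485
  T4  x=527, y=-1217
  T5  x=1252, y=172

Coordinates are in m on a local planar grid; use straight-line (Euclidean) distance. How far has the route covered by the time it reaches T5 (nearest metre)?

5982 m

Leg distances:
T1→T2: 1217.2 m  (cumulative 1217.2 m)
T2→T3: 1011.6 m  (cumulative 2228.9 m)
T3→T4: 2186.1 m  (cumulative 4415.0 m)
T4→T5: 1566.8 m  (cumulative 5981.8 m)
Cumulative distance at T5 ≈ 5982 m.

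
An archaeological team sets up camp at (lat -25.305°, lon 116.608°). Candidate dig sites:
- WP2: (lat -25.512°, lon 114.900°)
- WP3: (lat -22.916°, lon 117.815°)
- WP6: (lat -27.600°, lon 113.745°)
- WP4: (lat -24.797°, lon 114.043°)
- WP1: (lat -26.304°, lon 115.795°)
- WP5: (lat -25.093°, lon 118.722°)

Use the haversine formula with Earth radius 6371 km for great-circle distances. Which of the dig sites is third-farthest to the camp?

Distances from the camp ((lat -25.305°, lon 116.608°)):
WP6: 382.5 km
WP3: 292.5 km
WP4: 264.5 km
WP5: 214.0 km
WP2: 173.1 km
WP1: 137.7 km
The third-farthest is WP4 at 264.5 km.

WP4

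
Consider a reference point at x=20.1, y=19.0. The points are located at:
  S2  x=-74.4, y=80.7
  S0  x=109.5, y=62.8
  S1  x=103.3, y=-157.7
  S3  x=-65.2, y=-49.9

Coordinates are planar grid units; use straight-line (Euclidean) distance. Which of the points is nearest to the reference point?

S0

Distance to each, sorted:
S0: 99.6
S3: 109.7
S2: 112.9
S1: 195.3
The nearest is S0 at 99.6.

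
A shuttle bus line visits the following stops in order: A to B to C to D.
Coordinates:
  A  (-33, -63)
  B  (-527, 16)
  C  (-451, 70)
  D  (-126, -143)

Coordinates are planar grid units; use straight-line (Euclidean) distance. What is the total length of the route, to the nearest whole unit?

982

Leg distances:
A→B: 500.3  (cumulative 500.3)
B→C: 93.2  (cumulative 593.5)
C→D: 388.6  (cumulative 982.1)
Total route length ≈ 982.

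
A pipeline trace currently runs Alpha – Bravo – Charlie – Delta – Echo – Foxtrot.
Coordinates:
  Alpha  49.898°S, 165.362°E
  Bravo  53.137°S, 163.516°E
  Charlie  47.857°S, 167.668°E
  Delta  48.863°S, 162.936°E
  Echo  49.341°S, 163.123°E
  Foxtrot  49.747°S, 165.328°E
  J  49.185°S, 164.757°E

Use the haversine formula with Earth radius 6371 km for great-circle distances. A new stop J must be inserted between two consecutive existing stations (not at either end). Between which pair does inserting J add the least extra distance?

Added distance for inserting J between each consecutive pair:
Alpha–Bravo: 156.3 km
Bravo–Charlie: 52.0 km
Charlie–Delta: 30.8 km
Delta–Echo: 202.5 km
Echo–Foxtrot: 29.3 km
Smallest added distance is 29.3 km, inserting between Echo and Foxtrot.

between Echo and Foxtrot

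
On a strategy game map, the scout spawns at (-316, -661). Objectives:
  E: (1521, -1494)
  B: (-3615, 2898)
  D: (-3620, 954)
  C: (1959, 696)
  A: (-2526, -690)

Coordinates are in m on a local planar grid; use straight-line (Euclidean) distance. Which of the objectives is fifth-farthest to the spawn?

Distance to each, sorted:
B: 4852.8 m
D: 3677.6 m
C: 2649.0 m
A: 2210.2 m
E: 2017.0 m
The fifth-farthest is E at 2017.0 m.

E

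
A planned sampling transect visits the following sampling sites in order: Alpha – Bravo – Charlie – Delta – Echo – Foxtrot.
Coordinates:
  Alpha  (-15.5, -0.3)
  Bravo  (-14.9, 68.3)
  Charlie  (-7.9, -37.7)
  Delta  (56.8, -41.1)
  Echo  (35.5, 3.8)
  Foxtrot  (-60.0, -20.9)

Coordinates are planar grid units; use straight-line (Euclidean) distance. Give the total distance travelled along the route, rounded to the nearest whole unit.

Leg distances:
Alpha→Bravo: 68.6  (cumulative 68.6)
Bravo→Charlie: 106.2  (cumulative 174.8)
Charlie→Delta: 64.8  (cumulative 239.6)
Delta→Echo: 49.7  (cumulative 289.3)
Echo→Foxtrot: 98.6  (cumulative 388.0)
Total route length ≈ 388.

388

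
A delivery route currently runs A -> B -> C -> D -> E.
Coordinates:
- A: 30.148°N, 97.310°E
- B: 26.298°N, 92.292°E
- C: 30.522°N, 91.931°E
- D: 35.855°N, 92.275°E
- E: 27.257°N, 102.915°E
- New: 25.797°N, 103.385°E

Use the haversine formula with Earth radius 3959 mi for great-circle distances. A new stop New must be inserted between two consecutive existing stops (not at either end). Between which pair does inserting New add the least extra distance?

Added distance for inserting New between each consecutive pair:
A–B: 761.5 mi
B–C: 1166.4 mi
C–D: 1357.3 mi
D–E: 199.2 mi
Smallest added distance is 199.2 mi, inserting between D and E.

between D and E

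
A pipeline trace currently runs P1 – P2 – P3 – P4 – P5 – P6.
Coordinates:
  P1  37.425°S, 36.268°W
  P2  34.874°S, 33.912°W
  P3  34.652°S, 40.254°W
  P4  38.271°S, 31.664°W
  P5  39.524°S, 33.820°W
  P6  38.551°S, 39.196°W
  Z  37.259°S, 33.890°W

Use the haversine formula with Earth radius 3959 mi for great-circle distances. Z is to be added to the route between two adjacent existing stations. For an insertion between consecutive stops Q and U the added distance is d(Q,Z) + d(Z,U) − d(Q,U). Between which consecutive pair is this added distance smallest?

between P3 and P4

Added distance for inserting Z between each consecutive pair:
P1–P2: 76.1 mi
P2–P3: 203.3 mi
P3–P4: 0.5 mi
P4–P5: 152.1 mi
P5–P6: 163.0 mi
Smallest added distance is 0.5 mi, inserting between P3 and P4.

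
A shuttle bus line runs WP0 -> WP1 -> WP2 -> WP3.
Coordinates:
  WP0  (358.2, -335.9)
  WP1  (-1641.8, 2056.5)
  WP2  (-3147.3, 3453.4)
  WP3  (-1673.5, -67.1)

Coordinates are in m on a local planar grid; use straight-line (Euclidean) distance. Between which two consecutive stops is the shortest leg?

WP1–WP2

Leg distances:
WP0→WP1: 3118.3 m
WP1→WP2: 2053.7 m
WP2→WP3: 3816.5 m
The shortest leg is WP1–WP2 at 2053.7 m.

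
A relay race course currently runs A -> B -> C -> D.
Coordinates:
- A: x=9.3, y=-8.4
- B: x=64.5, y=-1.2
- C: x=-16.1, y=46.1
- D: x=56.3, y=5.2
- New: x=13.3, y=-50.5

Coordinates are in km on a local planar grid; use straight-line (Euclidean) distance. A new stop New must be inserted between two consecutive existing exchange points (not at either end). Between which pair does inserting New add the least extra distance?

Added distance for inserting New between each consecutive pair:
A–B: 57.7 km
B–C: 78.6 km
C–D: 88.2 km
Smallest added distance is 57.7 km, inserting between A and B.

between A and B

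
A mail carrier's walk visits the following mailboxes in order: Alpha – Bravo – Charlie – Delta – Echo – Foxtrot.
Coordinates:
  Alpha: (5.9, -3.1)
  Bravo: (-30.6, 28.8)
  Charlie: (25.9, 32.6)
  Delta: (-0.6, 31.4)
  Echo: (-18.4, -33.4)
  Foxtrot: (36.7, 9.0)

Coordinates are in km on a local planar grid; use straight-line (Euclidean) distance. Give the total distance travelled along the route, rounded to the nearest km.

268 km

Leg distances:
Alpha→Bravo: 48.5 km  (cumulative 48.5 km)
Bravo→Charlie: 56.6 km  (cumulative 105.1 km)
Charlie→Delta: 26.5 km  (cumulative 131.6 km)
Delta→Echo: 67.2 km  (cumulative 198.8 km)
Echo→Foxtrot: 69.5 km  (cumulative 268.4 km)
Total route length ≈ 268 km.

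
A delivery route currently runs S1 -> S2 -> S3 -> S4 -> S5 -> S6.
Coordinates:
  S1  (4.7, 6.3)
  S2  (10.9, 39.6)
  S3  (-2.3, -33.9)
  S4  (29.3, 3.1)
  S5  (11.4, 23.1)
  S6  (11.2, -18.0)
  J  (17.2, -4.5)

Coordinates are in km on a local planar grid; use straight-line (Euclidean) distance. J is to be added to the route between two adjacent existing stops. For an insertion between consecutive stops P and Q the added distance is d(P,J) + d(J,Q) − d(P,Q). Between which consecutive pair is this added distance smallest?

between S3 and S4

Added distance for inserting J between each consecutive pair:
S1–S2: 27.2 km
S2–S3: 5.2 km
S3–S4: 0.9 km
S4–S5: 15.7 km
S5–S6: 1.9 km
Smallest added distance is 0.9 km, inserting between S3 and S4.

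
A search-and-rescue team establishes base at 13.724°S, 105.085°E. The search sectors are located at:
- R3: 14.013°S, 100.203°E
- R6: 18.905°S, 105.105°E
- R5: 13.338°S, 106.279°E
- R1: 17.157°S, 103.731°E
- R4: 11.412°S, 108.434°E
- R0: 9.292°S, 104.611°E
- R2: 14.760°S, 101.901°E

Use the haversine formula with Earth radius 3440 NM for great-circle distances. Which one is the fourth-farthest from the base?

R4

Distances from the base (13.724°S, 105.085°E):
R6: 311.1 NM
R3: 285.1 NM
R0: 267.6 NM
R4: 240.4 NM
R1: 220.5 NM
R2: 195.4 NM
R5: 73.4 NM
The fourth-farthest is R4 at 240.4 NM.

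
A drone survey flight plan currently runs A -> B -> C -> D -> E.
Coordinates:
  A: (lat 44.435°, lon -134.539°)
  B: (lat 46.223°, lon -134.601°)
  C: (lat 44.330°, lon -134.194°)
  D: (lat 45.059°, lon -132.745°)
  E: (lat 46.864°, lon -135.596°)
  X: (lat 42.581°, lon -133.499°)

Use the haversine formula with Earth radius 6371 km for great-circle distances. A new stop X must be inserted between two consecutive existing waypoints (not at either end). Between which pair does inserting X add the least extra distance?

between C and D

Added distance for inserting X between each consecutive pair:
A–B: 438.0 km
B–C: 403.8 km
C–D: 344.2 km
D–E: 488.3 km
Smallest added distance is 344.2 km, inserting between C and D.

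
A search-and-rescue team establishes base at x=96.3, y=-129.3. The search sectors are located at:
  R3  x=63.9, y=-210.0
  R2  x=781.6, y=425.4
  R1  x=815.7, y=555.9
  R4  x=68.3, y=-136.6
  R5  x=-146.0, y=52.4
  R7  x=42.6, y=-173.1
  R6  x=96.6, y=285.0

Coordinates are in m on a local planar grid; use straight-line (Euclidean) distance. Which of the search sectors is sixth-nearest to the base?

Distance to each, sorted:
R4: 28.9 m
R7: 69.3 m
R3: 87.0 m
R5: 302.9 m
R6: 414.3 m
R2: 881.7 m
R1: 993.5 m
The sixth-nearest is R2 at 881.7 m.

R2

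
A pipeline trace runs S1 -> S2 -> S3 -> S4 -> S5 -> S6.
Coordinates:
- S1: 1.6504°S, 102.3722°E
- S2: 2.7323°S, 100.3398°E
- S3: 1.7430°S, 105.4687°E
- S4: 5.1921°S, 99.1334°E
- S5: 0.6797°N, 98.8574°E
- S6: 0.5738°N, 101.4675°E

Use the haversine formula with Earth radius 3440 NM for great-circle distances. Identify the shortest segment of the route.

S1–S2

Leg distances:
S1→S2: 138.2 NM
S2→S3: 313.4 NM
S3→S4: 432.4 NM
S4→S5: 352.9 NM
S5→S6: 156.8 NM
The shortest leg is S1–S2 at 138.2 NM.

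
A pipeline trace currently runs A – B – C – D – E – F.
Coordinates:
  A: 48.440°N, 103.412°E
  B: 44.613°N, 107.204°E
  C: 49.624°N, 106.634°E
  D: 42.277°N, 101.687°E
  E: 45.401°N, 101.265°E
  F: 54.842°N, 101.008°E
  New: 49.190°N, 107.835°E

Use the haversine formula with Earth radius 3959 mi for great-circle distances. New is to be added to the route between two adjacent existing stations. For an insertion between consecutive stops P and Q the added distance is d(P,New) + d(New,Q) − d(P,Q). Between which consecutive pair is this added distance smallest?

Added distance for inserting New between each consecutive pair:
A–B: 205.5 mi
B–C: 32.1 mi
C–D: 63.3 mi
D–E: 748.8 mi
E–F: 237.6 mi
Smallest added distance is 32.1 mi, inserting between B and C.

between B and C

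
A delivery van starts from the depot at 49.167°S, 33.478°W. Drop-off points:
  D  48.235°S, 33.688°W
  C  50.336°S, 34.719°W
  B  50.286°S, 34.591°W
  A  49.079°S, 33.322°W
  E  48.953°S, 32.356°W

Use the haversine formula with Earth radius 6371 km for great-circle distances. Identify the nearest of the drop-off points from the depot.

A

Distances from the depot (49.167°S, 33.478°W):
A: 15.0 km
E: 85.1 km
D: 104.8 km
B: 147.9 km
C: 157.6 km
The nearest is A at 15.0 km.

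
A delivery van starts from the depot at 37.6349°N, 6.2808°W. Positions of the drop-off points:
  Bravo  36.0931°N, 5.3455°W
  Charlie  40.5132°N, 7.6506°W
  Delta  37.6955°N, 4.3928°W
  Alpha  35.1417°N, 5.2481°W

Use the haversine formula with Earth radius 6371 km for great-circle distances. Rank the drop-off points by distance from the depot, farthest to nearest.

Computing each great-circle distance from 37.6349°N, 6.2808°W:
Charlie 40.5132°N, 7.6506°W: 341.2 km
Alpha 35.1417°N, 5.2481°W: 292.2 km
Bravo 36.0931°N, 5.3455°W: 190.6 km
Delta 37.6955°N, 4.3928°W: 166.3 km

Charlie, Alpha, Bravo, Delta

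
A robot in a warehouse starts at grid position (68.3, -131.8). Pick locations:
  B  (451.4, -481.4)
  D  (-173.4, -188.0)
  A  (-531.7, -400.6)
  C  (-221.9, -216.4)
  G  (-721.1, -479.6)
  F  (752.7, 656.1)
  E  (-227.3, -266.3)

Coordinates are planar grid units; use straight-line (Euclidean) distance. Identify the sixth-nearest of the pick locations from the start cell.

G

Distances from the start cell ((68.3, -131.8)):
D: 248.1
C: 302.3
E: 324.8
B: 518.6
A: 657.5
G: 862.6
F: 1043.6
The sixth-nearest is G at 862.6.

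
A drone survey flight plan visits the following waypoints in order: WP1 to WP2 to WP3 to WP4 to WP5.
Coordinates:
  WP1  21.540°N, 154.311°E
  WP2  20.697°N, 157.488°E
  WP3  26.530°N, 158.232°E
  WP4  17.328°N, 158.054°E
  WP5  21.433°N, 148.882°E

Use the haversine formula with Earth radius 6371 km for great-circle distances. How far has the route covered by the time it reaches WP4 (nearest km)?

2019 km

Leg distances:
WP1→WP2: 342.6 km  (cumulative 342.6 km)
WP2→WP3: 653.0 km  (cumulative 995.6 km)
WP3→WP4: 1023.4 km  (cumulative 2019.0 km)
Cumulative distance at WP4 ≈ 2019 km.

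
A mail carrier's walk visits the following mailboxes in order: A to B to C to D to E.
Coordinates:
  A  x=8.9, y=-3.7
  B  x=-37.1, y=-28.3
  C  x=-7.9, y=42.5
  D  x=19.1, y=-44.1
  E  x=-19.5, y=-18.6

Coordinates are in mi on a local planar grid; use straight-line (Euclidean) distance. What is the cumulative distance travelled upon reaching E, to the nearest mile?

Leg distances:
A→B: 52.2 mi  (cumulative 52.2 mi)
B→C: 76.6 mi  (cumulative 128.7 mi)
C→D: 90.7 mi  (cumulative 219.5 mi)
D→E: 46.3 mi  (cumulative 265.7 mi)
Cumulative distance at E ≈ 266 mi.

266 mi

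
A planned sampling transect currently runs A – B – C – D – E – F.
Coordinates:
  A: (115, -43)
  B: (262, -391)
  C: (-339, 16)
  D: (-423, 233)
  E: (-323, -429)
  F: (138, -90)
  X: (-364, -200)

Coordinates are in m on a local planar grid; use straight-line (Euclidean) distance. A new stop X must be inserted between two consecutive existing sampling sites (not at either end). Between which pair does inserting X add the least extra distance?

between D and E

Added distance for inserting X between each consecutive pair:
A–B: 780.8 m
B–C: 146.1 m
C–D: 421.8 m
D–E: 0.1 m
E–F: 174.3 m
Smallest added distance is 0.1 m, inserting between D and E.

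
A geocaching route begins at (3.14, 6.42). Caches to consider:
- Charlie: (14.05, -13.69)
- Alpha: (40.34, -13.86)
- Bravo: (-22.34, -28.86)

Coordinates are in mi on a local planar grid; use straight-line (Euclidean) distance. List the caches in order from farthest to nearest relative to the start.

Bravo, Alpha, Charlie

Distances from the start:
Bravo (-22.34, -28.86): 43.5 mi
Alpha (40.34, -13.86): 42.4 mi
Charlie (14.05, -13.69): 22.9 mi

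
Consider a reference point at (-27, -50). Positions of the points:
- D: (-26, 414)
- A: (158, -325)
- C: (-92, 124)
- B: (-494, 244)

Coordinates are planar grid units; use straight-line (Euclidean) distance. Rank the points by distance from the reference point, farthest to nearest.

Distance from the reference point at (-27, -50) to each:
B (-494, 244): 551.8
D (-26, 414): 464.0
A (158, -325): 331.4
C (-92, 124): 185.7

B, D, A, C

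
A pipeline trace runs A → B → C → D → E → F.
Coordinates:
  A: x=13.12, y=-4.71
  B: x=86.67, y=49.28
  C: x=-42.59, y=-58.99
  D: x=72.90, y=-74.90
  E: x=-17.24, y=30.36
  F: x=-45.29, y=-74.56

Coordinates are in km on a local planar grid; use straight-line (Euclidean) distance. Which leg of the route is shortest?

A–B

Leg distances:
A→B: 91.2 km
B→C: 168.6 km
C→D: 116.6 km
D→E: 138.6 km
E→F: 108.6 km
The shortest leg is A–B at 91.2 km.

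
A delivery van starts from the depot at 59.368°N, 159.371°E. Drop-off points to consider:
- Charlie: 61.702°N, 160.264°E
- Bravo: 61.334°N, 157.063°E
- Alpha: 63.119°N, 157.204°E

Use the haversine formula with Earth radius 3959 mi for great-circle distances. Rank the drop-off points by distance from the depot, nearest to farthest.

Distances from the depot:
Bravo 61.334°N, 157.063°E: 157.1 mi
Charlie 61.702°N, 160.264°E: 164.1 mi
Alpha 63.119°N, 157.204°E: 269.0 mi

Bravo, Charlie, Alpha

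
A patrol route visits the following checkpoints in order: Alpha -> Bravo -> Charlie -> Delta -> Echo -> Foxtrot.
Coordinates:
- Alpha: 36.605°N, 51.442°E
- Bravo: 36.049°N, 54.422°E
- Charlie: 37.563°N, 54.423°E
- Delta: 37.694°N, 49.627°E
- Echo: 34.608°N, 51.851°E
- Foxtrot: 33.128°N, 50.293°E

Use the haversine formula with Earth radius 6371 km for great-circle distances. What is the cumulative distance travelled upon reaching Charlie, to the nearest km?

442 km

Leg distances:
Alpha→Bravo: 274.0 km  (cumulative 274.0 km)
Bravo→Charlie: 168.3 km  (cumulative 442.4 km)
Cumulative distance at Charlie ≈ 442 km.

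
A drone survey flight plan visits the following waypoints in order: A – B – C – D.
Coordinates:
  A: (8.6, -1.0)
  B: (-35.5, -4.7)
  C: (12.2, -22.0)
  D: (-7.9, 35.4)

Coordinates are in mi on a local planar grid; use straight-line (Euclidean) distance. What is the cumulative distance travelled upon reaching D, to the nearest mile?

Leg distances:
A→B: 44.3 mi  (cumulative 44.3 mi)
B→C: 50.7 mi  (cumulative 95.0 mi)
C→D: 60.8 mi  (cumulative 155.8 mi)
Cumulative distance at D ≈ 156 mi.

156 mi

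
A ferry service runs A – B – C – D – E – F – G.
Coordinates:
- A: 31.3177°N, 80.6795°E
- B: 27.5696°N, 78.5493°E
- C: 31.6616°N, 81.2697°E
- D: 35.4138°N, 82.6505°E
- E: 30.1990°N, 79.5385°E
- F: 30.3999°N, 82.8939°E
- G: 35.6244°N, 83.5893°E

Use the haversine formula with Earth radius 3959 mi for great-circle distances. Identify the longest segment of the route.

Leg distances:
A→B: 288.9 mi
B→C: 326.5 mi
C→D: 271.2 mi
D→E: 403.1 mi
E→F: 200.7 mi
F→G: 363.2 mi
The longest leg is D–E at 403.1 mi.

D–E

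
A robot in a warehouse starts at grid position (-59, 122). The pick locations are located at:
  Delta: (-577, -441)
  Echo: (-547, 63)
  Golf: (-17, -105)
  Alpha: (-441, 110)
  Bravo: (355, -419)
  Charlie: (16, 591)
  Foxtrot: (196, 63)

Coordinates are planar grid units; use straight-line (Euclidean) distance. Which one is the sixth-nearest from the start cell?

Bravo

Distances from the start cell ((-59, 122)):
Golf: 230.9
Foxtrot: 261.7
Alpha: 382.2
Charlie: 475.0
Echo: 491.6
Bravo: 681.2
Delta: 765.0
The sixth-nearest is Bravo at 681.2.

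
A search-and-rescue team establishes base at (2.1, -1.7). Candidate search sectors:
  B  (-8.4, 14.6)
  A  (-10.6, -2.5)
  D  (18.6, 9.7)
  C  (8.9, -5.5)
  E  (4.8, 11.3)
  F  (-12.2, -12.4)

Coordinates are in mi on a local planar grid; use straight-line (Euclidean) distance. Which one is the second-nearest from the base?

A

Distances from the base ((2.1, -1.7)):
C: 7.8 mi
A: 12.7 mi
E: 13.3 mi
F: 17.9 mi
B: 19.4 mi
D: 20.1 mi
The second-nearest is A at 12.7 mi.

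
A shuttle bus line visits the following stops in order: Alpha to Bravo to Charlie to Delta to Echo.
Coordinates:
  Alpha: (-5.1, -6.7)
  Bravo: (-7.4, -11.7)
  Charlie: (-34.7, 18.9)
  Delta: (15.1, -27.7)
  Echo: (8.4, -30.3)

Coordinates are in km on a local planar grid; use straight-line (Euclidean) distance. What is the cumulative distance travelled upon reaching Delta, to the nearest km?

Leg distances:
Alpha→Bravo: 5.5 km  (cumulative 5.5 km)
Bravo→Charlie: 41.0 km  (cumulative 46.5 km)
Charlie→Delta: 68.2 km  (cumulative 114.7 km)
Cumulative distance at Delta ≈ 115 km.

115 km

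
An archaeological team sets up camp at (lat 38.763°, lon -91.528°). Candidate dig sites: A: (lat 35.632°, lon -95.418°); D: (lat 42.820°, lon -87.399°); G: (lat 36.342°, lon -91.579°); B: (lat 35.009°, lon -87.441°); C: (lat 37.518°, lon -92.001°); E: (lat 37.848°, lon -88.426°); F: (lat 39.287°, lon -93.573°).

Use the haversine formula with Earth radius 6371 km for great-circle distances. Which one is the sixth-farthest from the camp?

Distances from the camp ((lat 38.763°, lon -91.528°)):
D: 569.3 km
B: 553.4 km
A: 489.7 km
E: 289.1 km
G: 269.2 km
F: 186.0 km
C: 144.5 km
The sixth-farthest is F at 186.0 km.

F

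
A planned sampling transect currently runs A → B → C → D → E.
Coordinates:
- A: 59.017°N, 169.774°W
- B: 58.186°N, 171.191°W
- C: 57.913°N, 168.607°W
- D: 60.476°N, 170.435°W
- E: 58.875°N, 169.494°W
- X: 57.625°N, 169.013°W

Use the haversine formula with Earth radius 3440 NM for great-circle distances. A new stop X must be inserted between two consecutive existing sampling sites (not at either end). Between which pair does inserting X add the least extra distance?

Added distance for inserting X between each consecutive pair:
A–B: 97.4 NM
B–C: 15.1 NM
C–D: 34.5 NM
D–E: 153.0 NM
Smallest added distance is 15.1 NM, inserting between B and C.

between B and C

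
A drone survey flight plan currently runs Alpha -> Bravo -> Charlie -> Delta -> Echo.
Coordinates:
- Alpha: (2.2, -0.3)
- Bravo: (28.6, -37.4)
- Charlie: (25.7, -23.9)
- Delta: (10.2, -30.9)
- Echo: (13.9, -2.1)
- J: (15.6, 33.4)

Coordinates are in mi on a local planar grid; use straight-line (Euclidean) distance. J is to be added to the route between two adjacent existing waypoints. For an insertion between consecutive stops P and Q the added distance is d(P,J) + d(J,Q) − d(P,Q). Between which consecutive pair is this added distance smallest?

between Alpha and Bravo

Added distance for inserting J between each consecutive pair:
Alpha–Bravo: 62.7 mi
Bravo–Charlie: 116.4 mi
Charlie–Delta: 105.7 mi
Delta–Echo: 71.0 mi
Smallest added distance is 62.7 mi, inserting between Alpha and Bravo.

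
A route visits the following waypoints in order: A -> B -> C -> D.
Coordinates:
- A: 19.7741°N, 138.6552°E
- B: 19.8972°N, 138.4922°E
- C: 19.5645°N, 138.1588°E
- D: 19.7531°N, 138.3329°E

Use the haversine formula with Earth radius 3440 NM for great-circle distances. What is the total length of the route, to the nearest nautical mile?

54 NM

Leg distances:
A→B: 11.8 NM  (cumulative 11.8 NM)
B→C: 27.5 NM  (cumulative 39.3 NM)
C→D: 15.0 NM  (cumulative 54.3 NM)
Total route length ≈ 54 NM.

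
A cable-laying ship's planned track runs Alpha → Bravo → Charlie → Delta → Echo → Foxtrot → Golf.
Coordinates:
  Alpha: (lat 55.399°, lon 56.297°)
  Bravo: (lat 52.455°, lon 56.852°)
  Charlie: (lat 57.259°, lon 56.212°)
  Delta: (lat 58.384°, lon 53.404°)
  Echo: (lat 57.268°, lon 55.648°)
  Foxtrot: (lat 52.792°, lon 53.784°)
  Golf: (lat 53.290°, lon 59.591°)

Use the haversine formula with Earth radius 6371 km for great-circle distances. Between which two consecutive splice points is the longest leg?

Leg distances:
Alpha→Bravo: 329.4 km
Bravo→Charlie: 535.7 km
Charlie→Delta: 208.1 km
Delta→Echo: 181.8 km
Echo→Foxtrot: 511.6 km
Foxtrot→Golf: 392.0 km
The longest leg is Bravo–Charlie at 535.7 km.

Bravo–Charlie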